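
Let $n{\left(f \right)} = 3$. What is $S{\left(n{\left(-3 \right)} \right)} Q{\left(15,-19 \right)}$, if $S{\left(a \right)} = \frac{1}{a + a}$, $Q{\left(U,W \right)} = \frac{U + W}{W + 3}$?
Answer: $\frac{1}{24} \approx 0.041667$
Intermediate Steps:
$Q{\left(U,W \right)} = \frac{U + W}{3 + W}$
$S{\left(a \right)} = \frac{1}{2 a}$
$S{\left(n{\left(-3 \right)} \right)} Q{\left(15,-19 \right)} = \frac{1}{2 \cdot 3} \frac{15 - 19}{3 - 19} = \frac{1}{2} \cdot \frac{1}{3} \frac{1}{-16} \left(-4\right) = \frac{\left(- \frac{1}{16}\right) \left(-4\right)}{6} = \frac{1}{6} \cdot \frac{1}{4} = \frac{1}{24}$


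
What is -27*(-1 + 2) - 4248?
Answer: -4275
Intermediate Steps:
-27*(-1 + 2) - 4248 = -27 - 4248 = -4275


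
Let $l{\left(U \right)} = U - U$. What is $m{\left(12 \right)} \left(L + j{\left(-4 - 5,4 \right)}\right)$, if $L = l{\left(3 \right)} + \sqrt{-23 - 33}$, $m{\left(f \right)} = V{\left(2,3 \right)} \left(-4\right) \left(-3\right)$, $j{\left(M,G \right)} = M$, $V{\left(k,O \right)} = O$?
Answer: $-324 + 72 i \sqrt{14} \approx -324.0 + 269.4 i$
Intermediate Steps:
$l{\left(U \right)} = 0$
$m{\left(f \right)} = 36$ ($m{\left(f \right)} = 3 \left(-4\right) \left(-3\right) = \left(-12\right) \left(-3\right) = 36$)
$L = 2 i \sqrt{14}$ ($L = 0 + \sqrt{-23 - 33} = 0 + \sqrt{-56} = 0 + 2 i \sqrt{14} = 2 i \sqrt{14} \approx 7.4833 i$)
$m{\left(12 \right)} \left(L + j{\left(-4 - 5,4 \right)}\right) = 36 \left(2 i \sqrt{14} - 9\right) = 36 \left(-9 + 2 i \sqrt{14}\right) = -324 + 72 i \sqrt{14}$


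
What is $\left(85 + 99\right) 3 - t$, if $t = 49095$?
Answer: $-48543$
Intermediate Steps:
$\left(85 + 99\right) 3 - t = \left(85 + 99\right) 3 - 49095 = 184 \cdot 3 - 49095 = 552 - 49095 = -48543$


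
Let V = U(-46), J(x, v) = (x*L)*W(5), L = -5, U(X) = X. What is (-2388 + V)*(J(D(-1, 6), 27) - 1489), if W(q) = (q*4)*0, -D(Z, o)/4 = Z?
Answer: 3624226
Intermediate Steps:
D(Z, o) = -4*Z
W(q) = 0 (W(q) = (4*q)*0 = 0)
J(x, v) = 0 (J(x, v) = (x*(-5))*0 = -5*x*0 = 0)
V = -46
(-2388 + V)*(J(D(-1, 6), 27) - 1489) = (-2388 - 46)*(0 - 1489) = -2434*(-1489) = 3624226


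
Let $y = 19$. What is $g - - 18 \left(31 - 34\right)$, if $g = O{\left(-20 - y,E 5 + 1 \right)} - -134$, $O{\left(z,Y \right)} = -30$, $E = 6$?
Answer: $50$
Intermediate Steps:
$g = 104$ ($g = -30 - -134 = -30 + 134 = 104$)
$g - - 18 \left(31 - 34\right) = 104 - - 18 \left(31 - 34\right) = 104 - \left(-18\right) \left(-3\right) = 104 - 54 = 50$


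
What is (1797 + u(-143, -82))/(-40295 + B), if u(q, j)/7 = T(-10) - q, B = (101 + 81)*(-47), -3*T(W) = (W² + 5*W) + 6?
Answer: -8002/146547 ≈ -0.054604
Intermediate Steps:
T(W) = -2 - 5*W/3 - W²/3 (T(W) = -((W² + 5*W) + 6)/3 = -(6 + W² + 5*W)/3 = -2 - 5*W/3 - W²/3)
B = -8554 (B = 182*(-47) = -8554)
u(q, j) = -392/3 - 7*q (u(q, j) = 7*((-2 - 5/3*(-10) - ⅓*(-10)²) - q) = 7*((-2 + 50/3 - ⅓*100) - q) = 7*((-2 + 50/3 - 100/3) - q) = 7*(-56/3 - q) = -392/3 - 7*q)
(1797 + u(-143, -82))/(-40295 + B) = (1797 + (-392/3 - 7*(-143)))/(-40295 - 8554) = (1797 + (-392/3 + 1001))/(-48849) = (1797 + 2611/3)*(-1/48849) = (8002/3)*(-1/48849) = -8002/146547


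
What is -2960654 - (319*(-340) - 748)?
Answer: -2851446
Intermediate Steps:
-2960654 - (319*(-340) - 748) = -2960654 - (-108460 - 748) = -2960654 - 1*(-109208) = -2960654 + 109208 = -2851446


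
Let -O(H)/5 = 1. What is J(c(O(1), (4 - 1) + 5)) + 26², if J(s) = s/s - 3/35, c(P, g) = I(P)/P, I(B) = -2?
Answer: 23692/35 ≈ 676.91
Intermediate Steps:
O(H) = -5 (O(H) = -5*1 = -5)
c(P, g) = -2/P
J(s) = 32/35 (J(s) = 1 - 3*1/35 = 1 - 3/35 = 32/35)
J(c(O(1), (4 - 1) + 5)) + 26² = 32/35 + 26² = 32/35 + 676 = 23692/35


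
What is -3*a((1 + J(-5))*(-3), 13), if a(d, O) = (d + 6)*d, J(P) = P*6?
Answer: -24273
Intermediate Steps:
J(P) = 6*P
a(d, O) = d*(6 + d) (a(d, O) = (6 + d)*d = d*(6 + d))
-3*a((1 + J(-5))*(-3), 13) = -3*(1 + 6*(-5))*(-3)*(6 + (1 + 6*(-5))*(-3)) = -3*(1 - 30)*(-3)*(6 + (1 - 30)*(-3)) = -3*(-29*(-3))*(6 - 29*(-3)) = -261*(6 + 87) = -261*93 = -3*8091 = -24273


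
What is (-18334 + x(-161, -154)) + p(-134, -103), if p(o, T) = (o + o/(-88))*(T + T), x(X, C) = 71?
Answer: 198601/22 ≈ 9027.3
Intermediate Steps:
p(o, T) = 87*T*o/44 (p(o, T) = (o + o*(-1/88))*(2*T) = (o - o/88)*(2*T) = (87*o/88)*(2*T) = 87*T*o/44)
(-18334 + x(-161, -154)) + p(-134, -103) = (-18334 + 71) + (87/44)*(-103)*(-134) = -18263 + 600387/22 = 198601/22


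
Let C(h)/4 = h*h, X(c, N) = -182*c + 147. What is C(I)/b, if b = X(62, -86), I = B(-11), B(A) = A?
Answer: -484/11137 ≈ -0.043459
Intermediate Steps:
I = -11
X(c, N) = 147 - 182*c
b = -11137 (b = 147 - 182*62 = 147 - 11284 = -11137)
C(h) = 4*h**2 (C(h) = 4*(h*h) = 4*h**2)
C(I)/b = (4*(-11)**2)/(-11137) = (4*121)*(-1/11137) = 484*(-1/11137) = -484/11137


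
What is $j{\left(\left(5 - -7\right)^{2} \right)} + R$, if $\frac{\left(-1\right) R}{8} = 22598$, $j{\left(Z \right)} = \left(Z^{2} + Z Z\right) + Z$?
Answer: $-139168$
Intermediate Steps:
$j{\left(Z \right)} = Z + 2 Z^{2}$ ($j{\left(Z \right)} = \left(Z^{2} + Z^{2}\right) + Z = 2 Z^{2} + Z = Z + 2 Z^{2}$)
$R = -180784$ ($R = \left(-8\right) 22598 = -180784$)
$j{\left(\left(5 - -7\right)^{2} \right)} + R = \left(5 - -7\right)^{2} \left(1 + 2 \left(5 - -7\right)^{2}\right) - 180784 = \left(5 + 7\right)^{2} \left(1 + 2 \left(5 + 7\right)^{2}\right) - 180784 = 12^{2} \left(1 + 2 \cdot 12^{2}\right) - 180784 = 144 \left(1 + 2 \cdot 144\right) - 180784 = 144 \left(1 + 288\right) - 180784 = 144 \cdot 289 - 180784 = 41616 - 180784 = -139168$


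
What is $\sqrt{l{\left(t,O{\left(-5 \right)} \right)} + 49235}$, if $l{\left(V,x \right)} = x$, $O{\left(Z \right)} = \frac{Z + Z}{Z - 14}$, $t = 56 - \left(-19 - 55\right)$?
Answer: $\frac{5 \sqrt{710961}}{19} \approx 221.89$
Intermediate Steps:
$t = 130$ ($t = 56 - -74 = 56 + 74 = 130$)
$O{\left(Z \right)} = \frac{2 Z}{-14 + Z}$
$\sqrt{l{\left(t,O{\left(-5 \right)} \right)} + 49235} = \sqrt{2 \left(-5\right) \frac{1}{-14 - 5} + 49235} = \sqrt{2 \left(-5\right) \frac{1}{-19} + 49235} = \sqrt{2 \left(-5\right) \left(- \frac{1}{19}\right) + 49235} = \sqrt{\frac{10}{19} + 49235} = \sqrt{\frac{935475}{19}} = \frac{5 \sqrt{710961}}{19}$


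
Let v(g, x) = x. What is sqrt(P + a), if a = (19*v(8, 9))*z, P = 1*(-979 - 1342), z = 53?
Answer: sqrt(6742) ≈ 82.110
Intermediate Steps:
P = -2321 (P = 1*(-2321) = -2321)
a = 9063 (a = (19*9)*53 = 171*53 = 9063)
sqrt(P + a) = sqrt(-2321 + 9063) = sqrt(6742)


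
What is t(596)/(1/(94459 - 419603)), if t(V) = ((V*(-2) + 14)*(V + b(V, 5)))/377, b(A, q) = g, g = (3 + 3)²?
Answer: 242068407424/377 ≈ 6.4209e+8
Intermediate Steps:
g = 36 (g = 6² = 36)
b(A, q) = 36
t(V) = (14 - 2*V)*(36 + V)/377 (t(V) = ((V*(-2) + 14)*(V + 36))/377 = ((-2*V + 14)*(36 + V))*(1/377) = ((14 - 2*V)*(36 + V))*(1/377) = (14 - 2*V)*(36 + V)/377)
t(596)/(1/(94459 - 419603)) = (504/377 - 2/13*596 - 2/377*596²)/(1/(94459 - 419603)) = (504/377 - 1192/13 - 2/377*355216)/(1/(-325144)) = (504/377 - 1192/13 - 710432/377)/(-1/325144) = -744496/377*(-325144) = 242068407424/377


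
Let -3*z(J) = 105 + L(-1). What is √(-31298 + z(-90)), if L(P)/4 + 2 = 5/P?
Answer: I*√281913/3 ≈ 176.98*I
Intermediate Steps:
L(P) = -8 + 20/P (L(P) = -8 + 4*(5/P) = -8 + 20/P)
z(J) = -77/3 (z(J) = -(105 + (-8 + 20/(-1)))/3 = -(105 + (-8 + 20*(-1)))/3 = -(105 + (-8 - 20))/3 = -(105 - 28)/3 = -⅓*77 = -77/3)
√(-31298 + z(-90)) = √(-31298 - 77/3) = √(-93971/3) = I*√281913/3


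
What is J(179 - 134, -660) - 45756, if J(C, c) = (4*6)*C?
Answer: -44676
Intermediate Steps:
J(C, c) = 24*C
J(179 - 134, -660) - 45756 = 24*(179 - 134) - 45756 = 24*45 - 45756 = 1080 - 45756 = -44676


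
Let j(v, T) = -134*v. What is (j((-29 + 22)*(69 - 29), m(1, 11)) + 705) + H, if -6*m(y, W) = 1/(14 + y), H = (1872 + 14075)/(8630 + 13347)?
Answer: 840086772/21977 ≈ 38226.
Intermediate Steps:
H = 15947/21977 ≈ 0.72562
m(y, W) = -1/(6*(14 + y))
(j((-29 + 22)*(69 - 29), m(1, 11)) + 705) + H = (-134*(-29 + 22)*(69 - 29) + 705) + 15947/21977 = (-(-938)*40 + 705) + 15947/21977 = (-134*(-280) + 705) + 15947/21977 = (37520 + 705) + 15947/21977 = 38225 + 15947/21977 = 840086772/21977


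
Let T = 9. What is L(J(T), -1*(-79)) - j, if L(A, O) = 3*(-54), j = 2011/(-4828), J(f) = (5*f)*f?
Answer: -780125/4828 ≈ -161.58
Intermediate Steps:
J(f) = 5*f**2
j = -2011/4828 (j = 2011*(-1/4828) = -2011/4828 ≈ -0.41653)
L(A, O) = -162
L(J(T), -1*(-79)) - j = -162 - 1*(-2011/4828) = -162 + 2011/4828 = -780125/4828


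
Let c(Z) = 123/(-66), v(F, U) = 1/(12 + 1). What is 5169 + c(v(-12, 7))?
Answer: 113677/22 ≈ 5167.1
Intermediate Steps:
v(F, U) = 1/13
c(Z) = -41/22 (c(Z) = 123*(-1/66) = -41/22)
5169 + c(v(-12, 7)) = 5169 - 41/22 = 113677/22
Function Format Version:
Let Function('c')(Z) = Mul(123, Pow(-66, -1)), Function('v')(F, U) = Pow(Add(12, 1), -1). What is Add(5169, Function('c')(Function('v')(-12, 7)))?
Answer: Rational(113677, 22) ≈ 5167.1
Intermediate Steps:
Function('v')(F, U) = Rational(1, 13) (Function('v')(F, U) = Pow(13, -1) = Rational(1, 13))
Function('c')(Z) = Rational(-41, 22) (Function('c')(Z) = Mul(123, Rational(-1, 66)) = Rational(-41, 22))
Add(5169, Function('c')(Function('v')(-12, 7))) = Add(5169, Rational(-41, 22)) = Rational(113677, 22)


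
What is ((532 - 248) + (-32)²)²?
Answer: 1710864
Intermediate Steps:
((532 - 248) + (-32)²)² = (284 + 1024)² = 1308² = 1710864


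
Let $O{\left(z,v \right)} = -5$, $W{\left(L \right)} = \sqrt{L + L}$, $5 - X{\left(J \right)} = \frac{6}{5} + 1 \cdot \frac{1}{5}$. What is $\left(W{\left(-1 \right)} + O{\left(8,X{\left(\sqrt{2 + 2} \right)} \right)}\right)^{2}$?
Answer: $\left(5 - i \sqrt{2}\right)^{2} \approx 23.0 - 14.142 i$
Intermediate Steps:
$X{\left(J \right)} = \frac{18}{5}$ ($X{\left(J \right)} = 5 - \left(\frac{6}{5} + 1 \cdot \frac{1}{5}\right) = 5 - \left(6 \cdot \frac{1}{5} + 1 \cdot \frac{1}{5}\right) = 5 - \left(\frac{6}{5} + \frac{1}{5}\right) = 5 - \frac{7}{5} = \frac{18}{5}$)
$W{\left(L \right)} = \sqrt{2} \sqrt{L}$ ($W{\left(L \right)} = \sqrt{2 L} = \sqrt{2} \sqrt{L}$)
$\left(W{\left(-1 \right)} + O{\left(8,X{\left(\sqrt{2 + 2} \right)} \right)}\right)^{2} = \left(\sqrt{2} \sqrt{-1} - 5\right)^{2} = \left(\sqrt{2} i - 5\right)^{2} = \left(i \sqrt{2} - 5\right)^{2} = \left(-5 + i \sqrt{2}\right)^{2}$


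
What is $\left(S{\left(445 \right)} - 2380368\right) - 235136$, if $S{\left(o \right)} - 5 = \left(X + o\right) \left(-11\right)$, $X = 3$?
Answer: $-2620427$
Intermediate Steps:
$S{\left(o \right)} = -28 - 11 o$ ($S{\left(o \right)} = 5 + \left(3 + o\right) \left(-11\right) = 5 - \left(33 + 11 o\right) = -28 - 11 o$)
$\left(S{\left(445 \right)} - 2380368\right) - 235136 = \left(\left(-28 - 4895\right) - 2380368\right) - 235136 = \left(-4923 - 2380368\right) - 235136 = -2385291 - 235136 = -2620427$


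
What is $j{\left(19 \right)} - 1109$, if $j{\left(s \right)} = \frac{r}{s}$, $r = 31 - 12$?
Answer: $-1108$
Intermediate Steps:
$r = 19$ ($r = 31 - 12 = 19$)
$j{\left(s \right)} = \frac{19}{s}$
$j{\left(19 \right)} - 1109 = \frac{19}{19} - 1109 = 19 \cdot \frac{1}{19} - 1109 = 1 - 1109 = -1108$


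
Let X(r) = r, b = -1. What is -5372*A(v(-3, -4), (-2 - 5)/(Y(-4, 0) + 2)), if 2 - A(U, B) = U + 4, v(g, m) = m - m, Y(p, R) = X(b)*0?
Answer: 10744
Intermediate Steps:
Y(p, R) = 0 (Y(p, R) = -1*0 = 0)
v(g, m) = 0
A(U, B) = -2 - U (A(U, B) = 2 - (U + 4) = 2 - (4 + U) = 2 + (-4 - U) = -2 - U)
-5372*A(v(-3, -4), (-2 - 5)/(Y(-4, 0) + 2)) = -5372*(-2 - 1*0) = -5372*(-2 + 0) = -5372*(-2) = 10744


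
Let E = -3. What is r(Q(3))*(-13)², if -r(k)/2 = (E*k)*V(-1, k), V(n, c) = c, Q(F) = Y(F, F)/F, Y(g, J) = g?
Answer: 1014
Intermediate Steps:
Q(F) = 1 (Q(F) = F/F = 1)
r(k) = 6*k² (r(k) = -2*(-3*k)*k = -(-6)*k² = 6*k²)
r(Q(3))*(-13)² = (6*1²)*(-13)² = (6*1)*169 = 6*169 = 1014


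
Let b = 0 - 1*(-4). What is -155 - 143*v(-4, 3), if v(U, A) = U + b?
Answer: -155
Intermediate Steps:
b = 4 (b = 0 + 4 = 4)
v(U, A) = 4 + U (v(U, A) = U + 4 = 4 + U)
-155 - 143*v(-4, 3) = -155 - 143*(4 - 4) = -155 - 143*0 = -155 + 0 = -155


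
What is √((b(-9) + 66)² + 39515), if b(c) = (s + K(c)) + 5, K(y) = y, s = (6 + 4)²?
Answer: √65759 ≈ 256.44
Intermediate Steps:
s = 100 (s = 10² = 100)
b(c) = 105 + c (b(c) = (100 + c) + 5 = 105 + c)
√((b(-9) + 66)² + 39515) = √(((105 - 9) + 66)² + 39515) = √((96 + 66)² + 39515) = √(162² + 39515) = √(26244 + 39515) = √65759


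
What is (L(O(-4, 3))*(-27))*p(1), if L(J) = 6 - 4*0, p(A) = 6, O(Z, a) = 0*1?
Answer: -972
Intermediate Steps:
O(Z, a) = 0
L(J) = 6 (L(J) = 6 - 1*0 = 6 + 0 = 6)
(L(O(-4, 3))*(-27))*p(1) = (6*(-27))*6 = -162*6 = -972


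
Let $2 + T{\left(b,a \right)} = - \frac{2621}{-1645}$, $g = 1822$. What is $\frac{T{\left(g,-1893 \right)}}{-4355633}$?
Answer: $\frac{669}{7165016285} \approx 9.337 \cdot 10^{-8}$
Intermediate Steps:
$T{\left(b,a \right)} = - \frac{669}{1645}$ ($T{\left(b,a \right)} = -2 - \frac{2621}{-1645} = -2 - - \frac{2621}{1645} = -2 + \frac{2621}{1645} = - \frac{669}{1645}$)
$\frac{T{\left(g,-1893 \right)}}{-4355633} = - \frac{669}{1645 \left(-4355633\right)} = \left(- \frac{669}{1645}\right) \left(- \frac{1}{4355633}\right) = \frac{669}{7165016285}$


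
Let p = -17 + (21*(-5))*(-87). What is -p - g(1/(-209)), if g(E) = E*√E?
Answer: -9118 + I*√209/43681 ≈ -9118.0 + 0.00033096*I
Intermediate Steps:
g(E) = E^(3/2)
p = 9118 (p = -17 - 105*(-87) = -17 + 9135 = 9118)
-p - g(1/(-209)) = -1*9118 - (1/(-209))^(3/2) = -9118 - (-1/209)^(3/2) = -9118 - (-1)*I*√209/43681 = -9118 + I*√209/43681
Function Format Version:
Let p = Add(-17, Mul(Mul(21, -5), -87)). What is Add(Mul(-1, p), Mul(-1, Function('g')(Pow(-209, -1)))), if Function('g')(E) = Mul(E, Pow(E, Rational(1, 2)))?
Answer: Add(-9118, Mul(Rational(1, 43681), I, Pow(209, Rational(1, 2)))) ≈ Add(-9118.0, Mul(0.00033096, I))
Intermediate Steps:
Function('g')(E) = Pow(E, Rational(3, 2))
p = 9118 (p = Add(-17, Mul(-105, -87)) = Add(-17, 9135) = 9118)
Add(Mul(-1, p), Mul(-1, Function('g')(Pow(-209, -1)))) = Add(Mul(-1, 9118), Mul(-1, Pow(Pow(-209, -1), Rational(3, 2)))) = Add(-9118, Mul(-1, Pow(Rational(-1, 209), Rational(3, 2)))) = Add(-9118, Mul(-1, Mul(Rational(-1, 43681), I, Pow(209, Rational(1, 2))))) = Add(-9118, Mul(Rational(1, 43681), I, Pow(209, Rational(1, 2))))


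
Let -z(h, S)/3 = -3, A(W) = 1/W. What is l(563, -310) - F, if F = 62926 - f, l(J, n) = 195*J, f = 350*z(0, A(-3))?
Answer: 50009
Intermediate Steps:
z(h, S) = 9 (z(h, S) = -3*(-3) = 9)
f = 3150 (f = 350*9 = 3150)
F = 59776 (F = 62926 - 1*3150 = 62926 - 3150 = 59776)
l(563, -310) - F = 195*563 - 1*59776 = 109785 - 59776 = 50009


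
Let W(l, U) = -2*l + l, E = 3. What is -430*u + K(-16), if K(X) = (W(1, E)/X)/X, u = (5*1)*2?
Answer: -1100801/256 ≈ -4300.0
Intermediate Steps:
W(l, U) = -l
u = 10 (u = 5*2 = 10)
K(X) = -1/X² (K(X) = ((-1*1)/X)/X = (-1/X)/X = -1/X²)
-430*u + K(-16) = -430*10 - 1/(-16)² = -4300 - 1*1/256 = -4300 - 1/256 = -1100801/256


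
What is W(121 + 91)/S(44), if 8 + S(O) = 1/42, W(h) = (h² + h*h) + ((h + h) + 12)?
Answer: -3793608/335 ≈ -11324.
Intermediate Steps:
W(h) = 12 + 2*h + 2*h² (W(h) = (h² + h²) + (2*h + 12) = 2*h² + (12 + 2*h) = 12 + 2*h + 2*h²)
S(O) = -335/42 (S(O) = -8 + 1/42 = -335/42)
W(121 + 91)/S(44) = (12 + 2*(121 + 91) + 2*(121 + 91)²)/(-335/42) = (12 + 2*212 + 2*212²)*(-42/335) = (12 + 424 + 2*44944)*(-42/335) = (12 + 424 + 89888)*(-42/335) = 90324*(-42/335) = -3793608/335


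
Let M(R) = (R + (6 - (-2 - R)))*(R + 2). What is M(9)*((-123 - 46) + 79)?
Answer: -25740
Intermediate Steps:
M(R) = (2 + R)*(8 + 2*R) (M(R) = (R + (6 + (2 + R)))*(2 + R) = (R + (8 + R))*(2 + R) = (8 + 2*R)*(2 + R) = (2 + R)*(8 + 2*R))
M(9)*((-123 - 46) + 79) = (16 + 2*9² + 12*9)*((-123 - 46) + 79) = (16 + 2*81 + 108)*(-169 + 79) = (16 + 162 + 108)*(-90) = 286*(-90) = -25740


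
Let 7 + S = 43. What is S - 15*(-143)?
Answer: 2181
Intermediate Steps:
S = 36 (S = -7 + 43 = 36)
S - 15*(-143) = 36 - 15*(-143) = 36 + 2145 = 2181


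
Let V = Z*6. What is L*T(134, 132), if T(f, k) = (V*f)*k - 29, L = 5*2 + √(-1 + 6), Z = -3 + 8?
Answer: 5306110 + 530611*√5 ≈ 6.4926e+6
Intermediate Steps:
Z = 5
V = 30 (V = 5*6 = 30)
L = 10 + √5 ≈ 12.236
T(f, k) = -29 + 30*f*k (T(f, k) = (30*f)*k - 29 = 30*f*k - 29 = -29 + 30*f*k)
L*T(134, 132) = (10 + √5)*(-29 + 30*134*132) = (10 + √5)*(-29 + 530640) = (10 + √5)*530611 = 5306110 + 530611*√5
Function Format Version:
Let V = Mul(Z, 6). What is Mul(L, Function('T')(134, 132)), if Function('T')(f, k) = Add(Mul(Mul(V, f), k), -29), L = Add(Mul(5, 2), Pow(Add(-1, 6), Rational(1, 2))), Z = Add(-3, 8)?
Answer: Add(5306110, Mul(530611, Pow(5, Rational(1, 2)))) ≈ 6.4926e+6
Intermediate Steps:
Z = 5
V = 30 (V = Mul(5, 6) = 30)
L = Add(10, Pow(5, Rational(1, 2))) ≈ 12.236
Function('T')(f, k) = Add(-29, Mul(30, f, k)) (Function('T')(f, k) = Add(Mul(Mul(30, f), k), -29) = Add(Mul(30, f, k), -29) = Add(-29, Mul(30, f, k)))
Mul(L, Function('T')(134, 132)) = Mul(Add(10, Pow(5, Rational(1, 2))), Add(-29, Mul(30, 134, 132))) = Mul(Add(10, Pow(5, Rational(1, 2))), Add(-29, 530640)) = Mul(Add(10, Pow(5, Rational(1, 2))), 530611) = Add(5306110, Mul(530611, Pow(5, Rational(1, 2))))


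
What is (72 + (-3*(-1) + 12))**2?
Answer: 7569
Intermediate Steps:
(72 + (-3*(-1) + 12))**2 = (72 + (3 + 12))**2 = (72 + 15)**2 = 87**2 = 7569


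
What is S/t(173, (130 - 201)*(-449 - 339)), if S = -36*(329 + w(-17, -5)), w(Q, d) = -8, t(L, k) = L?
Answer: -11556/173 ≈ -66.798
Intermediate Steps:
S = -11556 (S = -36*(329 - 8) = -36*321 = -11556)
S/t(173, (130 - 201)*(-449 - 339)) = -11556/173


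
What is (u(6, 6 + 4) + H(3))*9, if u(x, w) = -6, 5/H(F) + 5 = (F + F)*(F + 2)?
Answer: -261/5 ≈ -52.200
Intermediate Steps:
H(F) = 5/(-5 + 2*F*(2 + F)) (H(F) = 5/(-5 + (F + F)*(F + 2)) = 5/(-5 + (2*F)*(2 + F)) = 5/(-5 + 2*F*(2 + F)))
(u(6, 6 + 4) + H(3))*9 = (-6 + 5/(-5 + 2*3² + 4*3))*9 = (-6 + 5/(-5 + 2*9 + 12))*9 = (-6 + 5/(-5 + 18 + 12))*9 = (-6 + 5/25)*9 = (-6 + 5*(1/25))*9 = (-6 + ⅕)*9 = -29/5*9 = -261/5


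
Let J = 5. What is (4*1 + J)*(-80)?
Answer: -720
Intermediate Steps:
(4*1 + J)*(-80) = (4*1 + 5)*(-80) = (4 + 5)*(-80) = 9*(-80) = -720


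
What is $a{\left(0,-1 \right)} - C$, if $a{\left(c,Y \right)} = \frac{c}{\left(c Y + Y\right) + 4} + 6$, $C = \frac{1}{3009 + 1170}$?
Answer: $\frac{25073}{4179} \approx 5.9998$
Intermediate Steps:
$C = \frac{1}{4179} \approx 0.00023929$
$a{\left(c,Y \right)} = 6 + \frac{c}{4 + Y + Y c}$ ($a{\left(c,Y \right)} = \frac{c}{\left(Y c + Y\right) + 4} + 6 = \frac{c}{\left(Y + Y c\right) + 4} + 6 = \frac{c}{4 + Y + Y c} + 6 = 6 + \frac{c}{4 + Y + Y c}$)
$a{\left(0,-1 \right)} - C = \frac{24 + 0 + 6 \left(-1\right) + 6 \left(-1\right) 0}{4 - 1 - 0} - \frac{1}{4179} = \frac{24 + 0 - 6 + 0}{4 - 1 + 0} - \frac{1}{4179} = \frac{1}{3} \cdot 18 - \frac{1}{4179} = 6 - \frac{1}{4179} = \frac{25073}{4179}$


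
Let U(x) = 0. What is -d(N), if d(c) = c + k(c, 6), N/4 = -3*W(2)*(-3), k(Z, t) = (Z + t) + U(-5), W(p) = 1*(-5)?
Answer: 354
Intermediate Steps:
W(p) = -5
k(Z, t) = Z + t (k(Z, t) = (Z + t) + 0 = Z + t)
N = -180 (N = 4*(-3*(-5)*(-3)) = 4*(15*(-3)) = 4*(-45) = -180)
d(c) = 6 + 2*c (d(c) = c + (c + 6) = c + (6 + c) = 6 + 2*c)
-d(N) = -(6 + 2*(-180)) = -(6 - 360) = -1*(-354) = 354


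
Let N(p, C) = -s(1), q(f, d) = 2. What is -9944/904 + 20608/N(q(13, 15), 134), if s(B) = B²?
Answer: -20619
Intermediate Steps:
N(p, C) = -1 (N(p, C) = -1*1² = -1*1 = -1)
-9944/904 + 20608/N(q(13, 15), 134) = -9944/904 + 20608/(-1) = -9944*1/904 + 20608*(-1) = -11 - 20608 = -20619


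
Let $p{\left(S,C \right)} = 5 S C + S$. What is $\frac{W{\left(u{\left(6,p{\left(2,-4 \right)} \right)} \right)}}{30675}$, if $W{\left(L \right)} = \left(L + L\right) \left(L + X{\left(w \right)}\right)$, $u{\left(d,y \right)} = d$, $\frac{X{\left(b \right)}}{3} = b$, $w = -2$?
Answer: $0$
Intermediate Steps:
$X{\left(b \right)} = 3 b$
$p{\left(S,C \right)} = S + 5 C S$ ($p{\left(S,C \right)} = 5 C S + S = S + 5 C S$)
$W{\left(L \right)} = 2 L \left(-6 + L\right)$ ($W{\left(L \right)} = \left(L + L\right) \left(L + 3 \left(-2\right)\right) = 2 L \left(L - 6\right) = 2 L \left(-6 + L\right)$)
$\frac{W{\left(u{\left(6,p{\left(2,-4 \right)} \right)} \right)}}{30675} = \frac{2 \cdot 6 \left(-6 + 6\right)}{30675} = 2 \cdot 6 \cdot 0 \cdot \frac{1}{30675} = 0 \cdot \frac{1}{30675} = 0$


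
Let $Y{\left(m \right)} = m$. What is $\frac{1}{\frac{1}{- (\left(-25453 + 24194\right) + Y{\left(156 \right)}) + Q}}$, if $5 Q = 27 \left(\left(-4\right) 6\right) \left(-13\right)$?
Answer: $\frac{13939}{5} \approx 2787.8$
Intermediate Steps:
$Q = \frac{8424}{5}$ ($Q = \frac{27 \left(\left(-4\right) 6\right) \left(-13\right)}{5} = \frac{27 \left(-24\right) \left(-13\right)}{5} = \frac{\left(-648\right) \left(-13\right)}{5} = \frac{1}{5} \cdot 8424 = \frac{8424}{5} \approx 1684.8$)
$\frac{1}{\frac{1}{- (\left(-25453 + 24194\right) + Y{\left(156 \right)}) + Q}} = \frac{1}{\frac{1}{- (\left(-25453 + 24194\right) + 156) + \frac{8424}{5}}} = \frac{1}{\frac{1}{- (-1259 + 156) + \frac{8424}{5}}} = \frac{1}{\frac{1}{\left(-1\right) \left(-1103\right) + \frac{8424}{5}}} = \frac{1}{\frac{1}{1103 + \frac{8424}{5}}} = \frac{1}{\frac{1}{\frac{13939}{5}}} = \frac{1}{\frac{5}{13939}} = \frac{13939}{5}$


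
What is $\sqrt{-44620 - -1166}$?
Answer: $i \sqrt{43454} \approx 208.46 i$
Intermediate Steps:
$\sqrt{-44620 - -1166} = \sqrt{-44620 + \left(-2568 + 3734\right)} = \sqrt{-44620 + 1166} = \sqrt{-43454} = i \sqrt{43454}$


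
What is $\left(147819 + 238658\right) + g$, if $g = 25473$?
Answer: $411950$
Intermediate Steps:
$\left(147819 + 238658\right) + g = \left(147819 + 238658\right) + 25473 = 386477 + 25473 = 411950$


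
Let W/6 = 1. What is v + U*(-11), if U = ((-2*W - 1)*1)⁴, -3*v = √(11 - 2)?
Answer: -314172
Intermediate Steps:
W = 6 (W = 6*1 = 6)
v = -1 (v = -√(11 - 2)/3 = -√9/3 = -⅓*3 = -1)
U = 28561 (U = ((-2*6 - 1)*1)⁴ = ((-12 - 1)*1)⁴ = (-13*1)⁴ = (-13)⁴ = 28561)
v + U*(-11) = -1 + 28561*(-11) = -1 - 314171 = -314172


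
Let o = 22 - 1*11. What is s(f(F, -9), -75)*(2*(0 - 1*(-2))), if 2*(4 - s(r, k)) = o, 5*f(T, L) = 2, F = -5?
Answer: -6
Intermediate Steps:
o = 11 (o = 22 - 11 = 11)
f(T, L) = ⅖ (f(T, L) = (⅕)*2 = ⅖)
s(r, k) = -3/2 (s(r, k) = 4 - ½*11 = 4 - 11/2 = -3/2)
s(f(F, -9), -75)*(2*(0 - 1*(-2))) = -3*(0 - 1*(-2)) = -3*(0 + 2) = -3*2 = -3/2*4 = -6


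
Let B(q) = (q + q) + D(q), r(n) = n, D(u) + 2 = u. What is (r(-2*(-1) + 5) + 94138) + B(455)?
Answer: 95508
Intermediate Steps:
D(u) = -2 + u
B(q) = -2 + 3*q (B(q) = (q + q) + (-2 + q) = 2*q + (-2 + q) = -2 + 3*q)
(r(-2*(-1) + 5) + 94138) + B(455) = ((-2*(-1) + 5) + 94138) + (-2 + 3*455) = ((2 + 5) + 94138) + (-2 + 1365) = (7 + 94138) + 1363 = 94145 + 1363 = 95508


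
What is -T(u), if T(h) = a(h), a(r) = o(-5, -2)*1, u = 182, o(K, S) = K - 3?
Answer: 8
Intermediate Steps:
o(K, S) = -3 + K
a(r) = -8 (a(r) = (-3 - 5)*1 = -8*1 = -8)
T(h) = -8
-T(u) = -1*(-8) = 8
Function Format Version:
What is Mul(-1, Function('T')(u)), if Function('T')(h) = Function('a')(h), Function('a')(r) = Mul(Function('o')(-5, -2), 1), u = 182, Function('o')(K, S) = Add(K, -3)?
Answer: 8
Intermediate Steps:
Function('o')(K, S) = Add(-3, K)
Function('a')(r) = -8 (Function('a')(r) = Mul(Add(-3, -5), 1) = Mul(-8, 1) = -8)
Function('T')(h) = -8
Mul(-1, Function('T')(u)) = Mul(-1, -8) = 8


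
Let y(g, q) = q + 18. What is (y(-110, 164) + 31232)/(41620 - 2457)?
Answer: 31414/39163 ≈ 0.80213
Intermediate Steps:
y(g, q) = 18 + q
(y(-110, 164) + 31232)/(41620 - 2457) = ((18 + 164) + 31232)/(41620 - 2457) = (182 + 31232)/39163 = 31414*(1/39163) = 31414/39163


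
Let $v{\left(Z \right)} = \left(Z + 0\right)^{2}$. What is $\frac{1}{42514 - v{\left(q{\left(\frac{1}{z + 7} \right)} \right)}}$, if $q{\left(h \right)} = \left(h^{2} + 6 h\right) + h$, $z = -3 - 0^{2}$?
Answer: $\frac{256}{10882743} \approx 2.3523 \cdot 10^{-5}$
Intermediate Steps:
$z = -3$ ($z = -3 - 0 = -3 + 0 = -3$)
$q{\left(h \right)} = h^{2} + 7 h$
$v{\left(Z \right)} = Z^{2}$
$\frac{1}{42514 - v{\left(q{\left(\frac{1}{z + 7} \right)} \right)}} = \frac{1}{42514 - \left(\frac{7 + \frac{1}{-3 + 7}}{-3 + 7}\right)^{2}} = \frac{1}{42514 - \left(\frac{7 + \frac{1}{4}}{4}\right)^{2}} = \frac{1}{42514 - \left(\frac{1}{4} \cdot \frac{29}{4}\right)^{2}} = \frac{1}{42514 - \left(\frac{29}{16}\right)^{2}} = \frac{1}{42514 - \frac{841}{256}} = \frac{1}{\frac{10882743}{256}} = \frac{256}{10882743}$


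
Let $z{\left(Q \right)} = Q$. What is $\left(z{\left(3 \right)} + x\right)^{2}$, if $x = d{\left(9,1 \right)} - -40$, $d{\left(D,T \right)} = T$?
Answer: $1936$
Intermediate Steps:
$x = 41$ ($x = 1 - -40 = 1 + 40 = 41$)
$\left(z{\left(3 \right)} + x\right)^{2} = \left(3 + 41\right)^{2} = 44^{2} = 1936$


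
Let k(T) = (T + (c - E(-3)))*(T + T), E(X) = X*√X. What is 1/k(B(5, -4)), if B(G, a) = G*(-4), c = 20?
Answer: I*√3/360 ≈ 0.0048112*I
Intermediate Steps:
E(X) = X^(3/2)
B(G, a) = -4*G
k(T) = 2*T*(20 + T + 3*I*√3) (k(T) = (T + (20 - (-3)^(3/2)))*(T + T) = (T + (20 - (-3)*I*√3))*(2*T) = (T + (20 + 3*I*√3))*(2*T) = (20 + T + 3*I*√3)*(2*T) = 2*T*(20 + T + 3*I*√3))
1/k(B(5, -4)) = 1/(2*(-4*5)*(20 - 4*5 + 3*I*√3)) = 1/(2*(-20)*(20 - 20 + 3*I*√3)) = 1/(2*(-20)*(3*I*√3)) = 1/(-120*I*√3) = I*√3/360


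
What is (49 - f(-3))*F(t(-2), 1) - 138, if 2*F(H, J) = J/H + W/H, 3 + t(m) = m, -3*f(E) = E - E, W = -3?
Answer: -641/5 ≈ -128.20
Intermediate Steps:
f(E) = 0 (f(E) = -(E - E)/3 = -⅓*0 = 0)
t(m) = -3 + m
F(H, J) = -3/(2*H) + J/(2*H) (F(H, J) = (J/H - 3/H)/2 = (-3/H + J/H)/2 = -3/(2*H) + J/(2*H))
(49 - f(-3))*F(t(-2), 1) - 138 = (49 - 1*0)*((-3 + 1)/(2*(-3 - 2))) - 138 = (49 + 0)*((½)*(-2)/(-5)) - 138 = 49*((½)*(-⅕)*(-2)) - 138 = 49*(⅕) - 138 = 49/5 - 138 = -641/5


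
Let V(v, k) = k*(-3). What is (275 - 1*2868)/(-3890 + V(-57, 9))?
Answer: 2593/3917 ≈ 0.66199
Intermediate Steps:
V(v, k) = -3*k
(275 - 1*2868)/(-3890 + V(-57, 9)) = (275 - 1*2868)/(-3890 - 3*9) = (275 - 2868)/(-3890 - 27) = -2593/(-3917) = -2593*(-1/3917) = 2593/3917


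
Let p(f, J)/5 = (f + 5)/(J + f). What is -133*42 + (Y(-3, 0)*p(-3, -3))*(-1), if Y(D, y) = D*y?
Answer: -5586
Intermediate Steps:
p(f, J) = 5*(5 + f)/(J + f) (p(f, J) = 5*((f + 5)/(J + f)) = 5*((5 + f)/(J + f)) = 5*(5 + f)/(J + f))
-133*42 + (Y(-3, 0)*p(-3, -3))*(-1) = -133*42 + ((-3*0)*(5*(5 - 3)/(-3 - 3)))*(-1) = -5586 + (0*(5*2/(-6)))*(-1) = -5586 + (0*(5*(-1/6)*2))*(-1) = -5586 + (0*(-5/3))*(-1) = -5586 + 0*(-1) = -5586 + 0 = -5586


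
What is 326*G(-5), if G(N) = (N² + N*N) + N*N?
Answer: 24450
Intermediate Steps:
G(N) = 3*N² (G(N) = (N² + N²) + N² = 2*N² + N² = 3*N²)
326*G(-5) = 326*(3*(-5)²) = 326*(3*25) = 326*75 = 24450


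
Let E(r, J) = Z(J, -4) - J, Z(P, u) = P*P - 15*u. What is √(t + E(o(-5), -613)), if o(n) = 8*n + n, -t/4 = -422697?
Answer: √2067230 ≈ 1437.8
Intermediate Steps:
t = 1690788 (t = -4*(-422697) = 1690788)
o(n) = 9*n
Z(P, u) = P² - 15*u
E(r, J) = 60 + J² - J (E(r, J) = (J² - 15*(-4)) - J = (J² + 60) - J = (60 + J²) - J = 60 + J² - J)
√(t + E(o(-5), -613)) = √(1690788 + (60 + (-613)² - 1*(-613))) = √(1690788 + (60 + 375769 + 613)) = √(1690788 + 376442) = √2067230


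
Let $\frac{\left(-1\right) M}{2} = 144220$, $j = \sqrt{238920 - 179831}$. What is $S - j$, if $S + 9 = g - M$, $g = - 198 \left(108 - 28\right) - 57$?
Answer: $272534 - \sqrt{59089} \approx 2.7229 \cdot 10^{5}$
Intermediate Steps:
$j = \sqrt{59089} \approx 243.08$
$M = -288440$ ($M = \left(-2\right) 144220 = -288440$)
$g = -15897$ ($g = \left(-198\right) 80 - 57 = -15840 - 57 = -15897$)
$S = 272534$ ($S = -9 - -272543 = -9 + \left(-15897 + 288440\right) = -9 + 272543 = 272534$)
$S - j = 272534 - \sqrt{59089}$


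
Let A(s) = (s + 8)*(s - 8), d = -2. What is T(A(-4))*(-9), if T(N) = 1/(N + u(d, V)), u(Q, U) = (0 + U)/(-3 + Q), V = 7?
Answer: 45/247 ≈ 0.18219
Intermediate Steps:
A(s) = (-8 + s)*(8 + s) (A(s) = (8 + s)*(-8 + s) = (-8 + s)*(8 + s))
u(Q, U) = U/(-3 + Q)
T(N) = 1/(-7/5 + N) (T(N) = 1/(N + 7/(-3 - 2)) = 1/(N + 7/(-5)) = 1/(N + 7*(-⅕)) = 1/(N - 7/5) = 1/(-7/5 + N))
T(A(-4))*(-9) = (5/(-7 + 5*(-64 + (-4)²)))*(-9) = (5/(-7 + 5*(-64 + 16)))*(-9) = (5/(-7 + 5*(-48)))*(-9) = (5/(-7 - 240))*(-9) = (5/(-247))*(-9) = (5*(-1/247))*(-9) = -5/247*(-9) = 45/247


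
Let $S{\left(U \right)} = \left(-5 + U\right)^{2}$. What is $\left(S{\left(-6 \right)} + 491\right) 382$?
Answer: $233784$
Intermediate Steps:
$\left(S{\left(-6 \right)} + 491\right) 382 = \left(\left(-5 - 6\right)^{2} + 491\right) 382 = \left(\left(-11\right)^{2} + 491\right) 382 = \left(121 + 491\right) 382 = 612 \cdot 382 = 233784$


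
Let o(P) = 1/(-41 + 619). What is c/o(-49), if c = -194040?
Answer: -112155120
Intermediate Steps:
o(P) = 1/578
c/o(-49) = -194040/1/578 = -194040*578 = -112155120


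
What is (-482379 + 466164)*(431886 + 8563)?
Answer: -7141880535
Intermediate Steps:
(-482379 + 466164)*(431886 + 8563) = -16215*440449 = -7141880535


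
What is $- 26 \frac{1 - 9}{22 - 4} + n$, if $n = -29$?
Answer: $- \frac{157}{9} \approx -17.444$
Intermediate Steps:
$- 26 \frac{1 - 9}{22 - 4} + n = - 26 \frac{1 - 9}{22 - 4} - 29 = - 26 \left(- \frac{8}{18}\right) - 29 = - 26 \left(\left(-8\right) \frac{1}{18}\right) - 29 = \left(-26\right) \left(- \frac{4}{9}\right) - 29 = \frac{104}{9} - 29 = - \frac{157}{9}$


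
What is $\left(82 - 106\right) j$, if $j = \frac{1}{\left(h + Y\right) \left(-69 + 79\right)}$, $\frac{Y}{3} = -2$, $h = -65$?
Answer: $\frac{12}{355} \approx 0.033803$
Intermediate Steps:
$Y = -6$ ($Y = 3 \left(-2\right) = -6$)
$j = - \frac{1}{710}$ ($j = \frac{1}{\left(-65 - 6\right) \left(-69 + 79\right)} = \frac{1}{\left(-71\right) 10} = \frac{1}{-710} = - \frac{1}{710} \approx -0.0014085$)
$\left(82 - 106\right) j = \left(82 - 106\right) \left(- \frac{1}{710}\right) = \left(-24\right) \left(- \frac{1}{710}\right) = \frac{12}{355}$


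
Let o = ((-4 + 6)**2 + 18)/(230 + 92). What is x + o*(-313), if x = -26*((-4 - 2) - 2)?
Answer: 30045/161 ≈ 186.61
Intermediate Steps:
x = 208 (x = -26*(-6 - 2) = -26*(-8) = 208)
o = 11/161 (o = (2**2 + 18)/322 = (4 + 18)*(1/322) = 22*(1/322) = 11/161 ≈ 0.068323)
x + o*(-313) = 208 + (11/161)*(-313) = 208 - 3443/161 = 30045/161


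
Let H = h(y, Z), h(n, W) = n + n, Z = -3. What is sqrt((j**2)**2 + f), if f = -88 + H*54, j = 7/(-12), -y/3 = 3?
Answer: I*sqrt(21977759)/144 ≈ 32.556*I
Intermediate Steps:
y = -9 (y = -3*3 = -9)
h(n, W) = 2*n
H = -18 (H = 2*(-9) = -18)
j = -7/12 (j = 7*(-1/12) = -7/12 ≈ -0.58333)
f = -1060 (f = -88 - 18*54 = -88 - 972 = -1060)
sqrt((j**2)**2 + f) = sqrt(((-7/12)**2)**2 - 1060) = sqrt((49/144)**2 - 1060) = sqrt(2401/20736 - 1060) = sqrt(-21977759/20736) = I*sqrt(21977759)/144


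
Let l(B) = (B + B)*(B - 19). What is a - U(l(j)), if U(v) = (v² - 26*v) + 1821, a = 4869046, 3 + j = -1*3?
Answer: 4785025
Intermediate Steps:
j = -6 (j = -3 - 1*3 = -3 - 3 = -6)
l(B) = 2*B*(-19 + B) (l(B) = (2*B)*(-19 + B) = 2*B*(-19 + B))
U(v) = 1821 + v² - 26*v
a - U(l(j)) = 4869046 - (1821 + (2*(-6)*(-19 - 6))² - 52*(-6)*(-19 - 6)) = 4869046 - (1821 + (2*(-6)*(-25))² - 52*(-6)*(-25)) = 4869046 - (1821 + 300² - 26*300) = 4869046 - (1821 + 90000 - 7800) = 4869046 - 1*84021 = 4869046 - 84021 = 4785025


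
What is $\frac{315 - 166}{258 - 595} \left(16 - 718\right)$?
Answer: $\frac{104598}{337} \approx 310.38$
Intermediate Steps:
$\frac{315 - 166}{258 - 595} \left(16 - 718\right) = \frac{149}{-337} \left(-702\right) = 149 \left(- \frac{1}{337}\right) \left(-702\right) = \left(- \frac{149}{337}\right) \left(-702\right) = \frac{104598}{337}$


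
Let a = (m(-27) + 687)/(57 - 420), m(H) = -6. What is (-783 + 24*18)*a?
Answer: 79677/121 ≈ 658.49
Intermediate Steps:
a = -227/121 (a = (-6 + 687)/(57 - 420) = 681/(-363) = 681*(-1/363) = -227/121 ≈ -1.8760)
(-783 + 24*18)*a = (-783 + 24*18)*(-227/121) = (-783 + 432)*(-227/121) = -351*(-227/121) = 79677/121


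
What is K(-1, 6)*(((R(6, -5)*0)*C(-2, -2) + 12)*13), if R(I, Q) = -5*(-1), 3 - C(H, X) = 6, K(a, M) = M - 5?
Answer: 156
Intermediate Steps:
K(a, M) = -5 + M
C(H, X) = -3 (C(H, X) = 3 - 1*6 = 3 - 6 = -3)
R(I, Q) = 5
K(-1, 6)*(((R(6, -5)*0)*C(-2, -2) + 12)*13) = (-5 + 6)*(((5*0)*(-3) + 12)*13) = 1*((0*(-3) + 12)*13) = 1*((0 + 12)*13) = 1*(12*13) = 1*156 = 156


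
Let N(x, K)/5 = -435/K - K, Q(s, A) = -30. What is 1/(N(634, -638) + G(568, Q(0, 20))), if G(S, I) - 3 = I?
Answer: 22/69661 ≈ 0.00031582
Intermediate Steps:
G(S, I) = 3 + I
N(x, K) = -2175/K - 5*K (N(x, K) = 5*(-435/K - K) = 5*(-K - 435/K) = -2175/K - 5*K)
1/(N(634, -638) + G(568, Q(0, 20))) = 1/((-2175/(-638) - 5*(-638)) + (3 - 30)) = 1/((-2175*(-1/638) + 3190) - 27) = 1/((75/22 + 3190) - 27) = 1/(70255/22 - 27) = 1/(69661/22) = 22/69661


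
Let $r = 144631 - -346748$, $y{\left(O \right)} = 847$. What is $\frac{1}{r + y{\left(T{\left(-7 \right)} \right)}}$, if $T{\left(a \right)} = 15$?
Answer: $\frac{1}{492226} \approx 2.0316 \cdot 10^{-6}$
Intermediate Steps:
$r = 491379$ ($r = 144631 + 346748 = 491379$)
$\frac{1}{r + y{\left(T{\left(-7 \right)} \right)}} = \frac{1}{491379 + 847} = \frac{1}{492226}$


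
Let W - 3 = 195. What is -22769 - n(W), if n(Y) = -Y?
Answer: -22571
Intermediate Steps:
W = 198 (W = 3 + 195 = 198)
-22769 - n(W) = -22769 - (-1)*198 = -22769 - 1*(-198) = -22769 + 198 = -22571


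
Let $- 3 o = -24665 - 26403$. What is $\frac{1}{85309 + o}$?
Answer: $\frac{3}{306995} \approx 9.7721 \cdot 10^{-6}$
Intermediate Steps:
$o = \frac{51068}{3}$ ($o = - \frac{-24665 - 26403}{3} = \left(- \frac{1}{3}\right) \left(-51068\right) = \frac{51068}{3} \approx 17023.0$)
$\frac{1}{85309 + o} = \frac{1}{85309 + \frac{51068}{3}} = \frac{1}{\frac{306995}{3}} = \frac{3}{306995}$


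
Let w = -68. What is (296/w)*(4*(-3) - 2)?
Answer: 1036/17 ≈ 60.941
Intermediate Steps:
(296/w)*(4*(-3) - 2) = (296/(-68))*(4*(-3) - 2) = (296*(-1/68))*(-12 - 2) = -74/17*(-14) = 1036/17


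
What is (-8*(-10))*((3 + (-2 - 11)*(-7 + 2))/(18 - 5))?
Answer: 5440/13 ≈ 418.46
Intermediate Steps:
(-8*(-10))*((3 + (-2 - 11)*(-7 + 2))/(18 - 5)) = 80*((3 - 13*(-5))/13) = 80*((3 + 65)*(1/13)) = 80*(68*(1/13)) = 80*(68/13) = 5440/13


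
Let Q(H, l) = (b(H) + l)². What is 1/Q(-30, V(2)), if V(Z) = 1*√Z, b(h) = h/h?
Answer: (1 + √2)⁻² ≈ 0.17157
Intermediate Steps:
b(h) = 1
V(Z) = √Z
Q(H, l) = (1 + l)²
1/Q(-30, V(2)) = 1/((1 + √2)²) = (1 + √2)⁻²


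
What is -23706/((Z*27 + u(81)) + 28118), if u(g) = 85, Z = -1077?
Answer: 3951/146 ≈ 27.062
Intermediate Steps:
-23706/((Z*27 + u(81)) + 28118) = -23706/((-1077*27 + 85) + 28118) = -23706/((-29079 + 85) + 28118) = -23706/(-28994 + 28118) = -23706/(-876) = -23706*(-1/876) = 3951/146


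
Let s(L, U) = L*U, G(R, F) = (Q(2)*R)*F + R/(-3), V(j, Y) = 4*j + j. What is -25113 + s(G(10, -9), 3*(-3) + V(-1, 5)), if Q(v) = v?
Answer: -67639/3 ≈ -22546.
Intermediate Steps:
V(j, Y) = 5*j
G(R, F) = -R/3 + 2*F*R (G(R, F) = (2*R)*F + R/(-3) = 2*F*R + R*(-⅓) = 2*F*R - R/3 = -R/3 + 2*F*R)
-25113 + s(G(10, -9), 3*(-3) + V(-1, 5)) = -25113 + ((⅓)*10*(-1 + 6*(-9)))*(3*(-3) + 5*(-1)) = -25113 + ((⅓)*10*(-1 - 54))*(-9 - 5) = -25113 + ((⅓)*10*(-55))*(-14) = -25113 - 550/3*(-14) = -25113 + 7700/3 = -67639/3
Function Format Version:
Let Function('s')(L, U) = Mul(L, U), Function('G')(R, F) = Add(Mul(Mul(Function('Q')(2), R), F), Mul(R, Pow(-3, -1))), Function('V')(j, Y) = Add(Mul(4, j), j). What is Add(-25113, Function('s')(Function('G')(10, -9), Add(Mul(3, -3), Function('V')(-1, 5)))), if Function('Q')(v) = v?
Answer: Rational(-67639, 3) ≈ -22546.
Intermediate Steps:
Function('V')(j, Y) = Mul(5, j)
Function('G')(R, F) = Add(Mul(Rational(-1, 3), R), Mul(2, F, R)) (Function('G')(R, F) = Add(Mul(Mul(2, R), F), Mul(R, Pow(-3, -1))) = Add(Mul(2, F, R), Mul(R, Rational(-1, 3))) = Add(Mul(2, F, R), Mul(Rational(-1, 3), R)) = Add(Mul(Rational(-1, 3), R), Mul(2, F, R)))
Add(-25113, Function('s')(Function('G')(10, -9), Add(Mul(3, -3), Function('V')(-1, 5)))) = Add(-25113, Mul(Mul(Rational(1, 3), 10, Add(-1, Mul(6, -9))), Add(Mul(3, -3), Mul(5, -1)))) = Add(-25113, Mul(Mul(Rational(1, 3), 10, Add(-1, -54)), Add(-9, -5))) = Add(-25113, Mul(Mul(Rational(1, 3), 10, -55), -14)) = Add(-25113, Mul(Rational(-550, 3), -14)) = Add(-25113, Rational(7700, 3)) = Rational(-67639, 3)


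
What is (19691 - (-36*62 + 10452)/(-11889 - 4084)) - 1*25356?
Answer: -90478825/15973 ≈ -5664.5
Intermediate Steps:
(19691 - (-36*62 + 10452)/(-11889 - 4084)) - 1*25356 = (19691 - (-2232 + 10452)/(-15973)) - 25356 = (19691 - 8220*(-1)/15973) - 25356 = (19691 - 1*(-8220/15973)) - 25356 = (19691 + 8220/15973) - 25356 = 314532563/15973 - 25356 = -90478825/15973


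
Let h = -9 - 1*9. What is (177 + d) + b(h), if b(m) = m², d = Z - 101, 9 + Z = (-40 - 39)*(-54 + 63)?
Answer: -320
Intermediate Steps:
h = -18 (h = -9 - 9 = -18)
Z = -720 (Z = -9 + (-40 - 39)*(-54 + 63) = -9 - 79*9 = -9 - 711 = -720)
d = -821 (d = -720 - 101 = -821)
(177 + d) + b(h) = (177 - 821) + (-18)² = -644 + 324 = -320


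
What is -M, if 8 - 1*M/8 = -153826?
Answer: -1230672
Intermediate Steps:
M = 1230672 (M = 64 - 8*(-153826) = 64 + 1230608 = 1230672)
-M = -1*1230672 = -1230672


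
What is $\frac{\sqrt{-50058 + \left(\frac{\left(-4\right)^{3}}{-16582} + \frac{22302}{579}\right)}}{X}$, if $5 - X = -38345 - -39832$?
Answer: $- \frac{2 i \sqrt{8004747198951962}}{1185720783} \approx - 0.15091 i$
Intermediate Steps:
$X = -1482$ ($X = 5 - \left(-38345 - -39832\right) = 5 - \left(-38345 + 39832\right) = 5 - 1487 = -1482$)
$\frac{\sqrt{-50058 + \left(\frac{\left(-4\right)^{3}}{-16582} + \frac{22302}{579}\right)}}{X} = \frac{\sqrt{-50058 + \left(\frac{\left(-4\right)^{3}}{-16582} + \frac{22302}{579}\right)}}{-1482} = \sqrt{-50058 + \left(\left(-64\right) \left(- \frac{1}{16582}\right) + 22302 \cdot \frac{1}{579}\right)} \left(- \frac{1}{1482}\right) = \sqrt{-50058 + \left(\frac{32}{8291} + \frac{7434}{193}\right)} \left(- \frac{1}{1482}\right) = \sqrt{-50058 + \frac{61641470}{1600163}} \left(- \frac{1}{1482}\right) = \sqrt{- \frac{80039317984}{1600163}} \left(- \frac{1}{1482}\right) = \frac{4 i \sqrt{8004747198951962}}{1600163} \left(- \frac{1}{1482}\right) = - \frac{2 i \sqrt{8004747198951962}}{1185720783}$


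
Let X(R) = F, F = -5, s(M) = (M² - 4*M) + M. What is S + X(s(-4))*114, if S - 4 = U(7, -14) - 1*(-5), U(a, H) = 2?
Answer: -559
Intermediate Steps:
s(M) = M² - 3*M
X(R) = -5
S = 11 (S = 4 + (2 - 1*(-5)) = 4 + (2 + 5) = 4 + 7 = 11)
S + X(s(-4))*114 = 11 - 5*114 = 11 - 570 = -559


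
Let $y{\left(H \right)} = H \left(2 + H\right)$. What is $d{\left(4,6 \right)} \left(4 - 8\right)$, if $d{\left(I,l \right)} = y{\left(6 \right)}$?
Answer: $-192$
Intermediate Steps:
$d{\left(I,l \right)} = 48$ ($d{\left(I,l \right)} = 6 \left(2 + 6\right) = 6 \cdot 8 = 48$)
$d{\left(4,6 \right)} \left(4 - 8\right) = 48 \left(4 - 8\right) = 48 \left(-4\right) = -192$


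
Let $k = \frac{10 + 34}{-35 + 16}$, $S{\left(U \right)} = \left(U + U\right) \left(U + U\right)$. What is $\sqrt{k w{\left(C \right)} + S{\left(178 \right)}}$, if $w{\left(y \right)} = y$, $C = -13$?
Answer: $\frac{2 \sqrt{11440641}}{19} \approx 356.04$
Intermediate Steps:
$S{\left(U \right)} = 4 U^{2}$ ($S{\left(U \right)} = 2 U 2 U = 4 U^{2}$)
$k = - \frac{44}{19}$ ($k = \frac{44}{-19} = 44 \left(- \frac{1}{19}\right) = - \frac{44}{19} \approx -2.3158$)
$\sqrt{k w{\left(C \right)} + S{\left(178 \right)}} = \sqrt{\left(- \frac{44}{19}\right) \left(-13\right) + 4 \cdot 178^{2}} = \sqrt{\frac{572}{19} + 4 \cdot 31684} = \sqrt{\frac{572}{19} + 126736} = \sqrt{\frac{2408556}{19}} = \frac{2 \sqrt{11440641}}{19}$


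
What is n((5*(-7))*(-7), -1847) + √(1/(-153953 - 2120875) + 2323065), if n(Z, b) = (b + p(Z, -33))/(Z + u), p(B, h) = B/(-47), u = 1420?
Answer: -29018/26085 + √3005373832169820033/1137414 ≈ 1523.0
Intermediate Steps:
p(B, h) = -B/47 (p(B, h) = B*(-1/47) = -B/47)
n(Z, b) = (b - Z/47)/(1420 + Z) (n(Z, b) = (b - Z/47)/(Z + 1420) = (b - Z/47)/(1420 + Z))
n((5*(-7))*(-7), -1847) + √(1/(-153953 - 2120875) + 2323065) = (-1847 - 5*(-7)*(-7)/47)/(1420 + (5*(-7))*(-7)) + √(1/(-153953 - 2120875) + 2323065) = (-1847 - (-35)*(-7)/47)/(1420 - 35*(-7)) + √(1/(-2274828) + 2323065) = (-1847 - 1/47*245)/(1420 + 245) + √(-1/2274828 + 2323065) = (-1847 - 245/47)/1665 + √(5284573307819/2274828) = (1/1665)*(-87054/47) + √3005373832169820033/1137414 = -29018/26085 + √3005373832169820033/1137414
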